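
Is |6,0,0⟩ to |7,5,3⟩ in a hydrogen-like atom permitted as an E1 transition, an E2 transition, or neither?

Δl = 5 − 0 = +5; l_i + l_f = 5.
Δm_l = +3.
E1 (Δl = ±1, |Δm_l| ≤ 1): not satisfied.
E2 (Δl = 0,±2, l_i+l_f ≥ 2, |Δm_l| ≤ 2): not satisfied.

neither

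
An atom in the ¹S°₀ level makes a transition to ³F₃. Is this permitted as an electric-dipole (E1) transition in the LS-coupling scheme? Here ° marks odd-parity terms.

forbidden

Reading off the term symbols: S 0→1, L 0→3, J 0→3, parity odd→even.
Parity must change: odd → even — passes.
ΔJ = 0, ±1 (not J=0↔0): J: 0 → 3, ΔJ = +3 — fails.
ΔL = 0, ±1 (not L=0↔0): L: 0 → 3, ΔL = +3 — fails.
ΔS = 0: S: 0 → 1 — fails.
Rule(s) violated: ΔS, ΔL, ΔJ.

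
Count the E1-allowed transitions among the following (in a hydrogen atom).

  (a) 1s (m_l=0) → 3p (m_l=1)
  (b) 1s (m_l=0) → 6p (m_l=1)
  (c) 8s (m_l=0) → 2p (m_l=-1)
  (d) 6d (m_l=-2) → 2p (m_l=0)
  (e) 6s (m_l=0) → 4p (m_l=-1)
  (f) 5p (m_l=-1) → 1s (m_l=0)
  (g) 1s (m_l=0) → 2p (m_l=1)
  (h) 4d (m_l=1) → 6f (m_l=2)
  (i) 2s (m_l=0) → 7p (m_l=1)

8

(a) allowed
(b) allowed
(c) allowed
(d) forbidden — Δm_l = +2 (E1 requires Δm_l = 0, ±1)
(e) allowed
(f) allowed
(g) allowed
(h) allowed
(i) allowed
Total allowed: 8 of 9.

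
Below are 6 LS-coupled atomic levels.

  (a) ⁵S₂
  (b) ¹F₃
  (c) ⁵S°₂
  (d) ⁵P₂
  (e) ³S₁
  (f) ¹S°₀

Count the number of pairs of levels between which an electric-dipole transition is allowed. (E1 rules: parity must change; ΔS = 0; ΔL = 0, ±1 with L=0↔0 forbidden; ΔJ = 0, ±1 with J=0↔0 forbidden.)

(a)–(b): forbidden (parity, ΔS, ΔL).
(a)–(c): forbidden (ΔL).
(a)–(d): forbidden (parity).
(a)–(e): forbidden (parity, ΔS, ΔL).
(a)–(f): forbidden (ΔS, ΔL, ΔJ).
(b)–(c): forbidden (ΔS, ΔL).
(b)–(d): forbidden (parity, ΔS, ΔL).
(b)–(e): forbidden (parity, ΔS, ΔL, ΔJ).
(b)–(f): forbidden (ΔL, ΔJ).
(c)–(d): allowed.
(c)–(e): forbidden (ΔS, ΔL).
(c)–(f): forbidden (parity, ΔS, ΔL, ΔJ).
(d)–(e): forbidden (parity, ΔS).
(d)–(f): forbidden (ΔS, ΔJ).
(e)–(f): forbidden (ΔS, ΔL).
Allowed pairs: 1 of 15.

1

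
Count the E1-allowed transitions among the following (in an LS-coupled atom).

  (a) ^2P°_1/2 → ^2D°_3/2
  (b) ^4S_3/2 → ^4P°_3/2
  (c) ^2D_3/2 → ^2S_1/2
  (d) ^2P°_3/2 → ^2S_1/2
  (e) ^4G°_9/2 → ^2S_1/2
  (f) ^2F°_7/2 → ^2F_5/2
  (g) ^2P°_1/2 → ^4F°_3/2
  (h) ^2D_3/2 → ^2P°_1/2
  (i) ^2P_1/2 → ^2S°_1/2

5

(a) forbidden (parity fails)
(b) allowed
(c) forbidden (parity, ΔL fail)
(d) allowed
(e) forbidden (ΔS, ΔL, ΔJ fail)
(f) allowed
(g) forbidden (parity, ΔS, ΔL fail)
(h) allowed
(i) allowed
Total allowed: 5 of 9.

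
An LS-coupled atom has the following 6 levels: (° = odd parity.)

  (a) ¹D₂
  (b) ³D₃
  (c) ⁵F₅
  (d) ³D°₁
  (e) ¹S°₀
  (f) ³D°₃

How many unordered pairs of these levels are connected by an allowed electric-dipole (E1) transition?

(a)–(b): forbidden (parity, ΔS).
(a)–(c): forbidden (parity, ΔS, ΔJ).
(a)–(d): forbidden (ΔS).
(a)–(e): forbidden (ΔL, ΔJ).
(a)–(f): forbidden (ΔS).
(b)–(c): forbidden (parity, ΔS, ΔJ).
(b)–(d): forbidden (ΔJ).
(b)–(e): forbidden (ΔS, ΔL, ΔJ).
(b)–(f): allowed.
(c)–(d): forbidden (ΔS, ΔJ).
(c)–(e): forbidden (ΔS, ΔL, ΔJ).
(c)–(f): forbidden (ΔS, ΔJ).
(d)–(e): forbidden (parity, ΔS, ΔL).
(d)–(f): forbidden (parity, ΔJ).
(e)–(f): forbidden (parity, ΔS, ΔL, ΔJ).
Allowed pairs: 1 of 15.

1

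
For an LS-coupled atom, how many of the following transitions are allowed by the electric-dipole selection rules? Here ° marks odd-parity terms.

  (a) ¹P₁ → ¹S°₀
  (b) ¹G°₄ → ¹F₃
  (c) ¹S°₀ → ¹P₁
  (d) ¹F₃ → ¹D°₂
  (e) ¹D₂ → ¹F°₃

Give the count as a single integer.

(a) allowed
(b) allowed
(c) allowed
(d) allowed
(e) allowed
Total allowed: 5 of 5.

5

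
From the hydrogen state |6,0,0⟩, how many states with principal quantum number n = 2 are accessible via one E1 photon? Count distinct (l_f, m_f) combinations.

E1 requires Δl = ±1, so l_f ∈ {-1, 1}; with 0 ≤ l_f ≤ n_f−1 = 1, the allowed l_f values are {1}.
For l_f = 1: m_f ∈ {m_i−1, m_i, m_i+1} ∩ [−1, 1] = {-1, 0, 1} → 3 states.
Total: 3.

3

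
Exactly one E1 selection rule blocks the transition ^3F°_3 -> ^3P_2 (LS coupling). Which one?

Reading off the term symbols: S 1→1, L 3→1, J 3→2, parity odd→even.
ΔL = 0, ±1 (not L=0↔0): L: 3 → 1, ΔL = -2 — violated.
ΔJ = 0, ±1 (not J=0↔0): J: 3 → 2, ΔJ = -1 — satisfied.
Parity must change: odd → even — satisfied.
ΔS = 0: S: 1 → 1 — satisfied.

the ΔL = 0, ±1 rule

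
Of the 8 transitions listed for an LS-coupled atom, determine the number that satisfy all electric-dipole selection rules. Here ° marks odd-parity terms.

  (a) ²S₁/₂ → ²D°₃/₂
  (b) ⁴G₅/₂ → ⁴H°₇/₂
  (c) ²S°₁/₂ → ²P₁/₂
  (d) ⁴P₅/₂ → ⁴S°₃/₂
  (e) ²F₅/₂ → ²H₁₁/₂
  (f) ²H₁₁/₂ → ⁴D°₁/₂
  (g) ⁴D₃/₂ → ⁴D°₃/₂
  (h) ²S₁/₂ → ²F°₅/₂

(a) forbidden (ΔL fails)
(b) allowed
(c) allowed
(d) allowed
(e) forbidden (parity, ΔL, ΔJ fail)
(f) forbidden (ΔS, ΔL, ΔJ fail)
(g) allowed
(h) forbidden (ΔL, ΔJ fail)
Total allowed: 4 of 8.

4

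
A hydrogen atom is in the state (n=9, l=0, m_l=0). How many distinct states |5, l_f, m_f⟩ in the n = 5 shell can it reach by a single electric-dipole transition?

3

E1 requires Δl = ±1, so l_f ∈ {-1, 1}; with 0 ≤ l_f ≤ n_f−1 = 4, the allowed l_f values are {1}.
For l_f = 1: m_f ∈ {m_i−1, m_i, m_i+1} ∩ [−1, 1] = {-1, 0, 1} → 3 states.
Total: 3.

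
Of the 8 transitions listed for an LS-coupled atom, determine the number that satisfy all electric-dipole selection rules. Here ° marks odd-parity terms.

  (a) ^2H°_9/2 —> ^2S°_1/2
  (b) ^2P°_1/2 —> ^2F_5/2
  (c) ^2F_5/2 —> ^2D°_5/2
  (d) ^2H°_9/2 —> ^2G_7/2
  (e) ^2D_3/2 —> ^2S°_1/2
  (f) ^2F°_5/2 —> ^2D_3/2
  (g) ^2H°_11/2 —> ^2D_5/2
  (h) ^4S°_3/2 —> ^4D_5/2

3

(a) forbidden (parity, ΔL, ΔJ fail)
(b) forbidden (ΔL, ΔJ fail)
(c) allowed
(d) allowed
(e) forbidden (ΔL fails)
(f) allowed
(g) forbidden (ΔL, ΔJ fail)
(h) forbidden (ΔL fails)
Total allowed: 3 of 8.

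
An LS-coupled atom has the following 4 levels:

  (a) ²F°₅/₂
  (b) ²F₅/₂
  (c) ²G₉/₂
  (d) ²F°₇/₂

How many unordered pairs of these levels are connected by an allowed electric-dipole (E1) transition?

3

(a)–(b): allowed.
(a)–(c): forbidden (ΔJ).
(a)–(d): forbidden (parity).
(b)–(c): forbidden (parity, ΔJ).
(b)–(d): allowed.
(c)–(d): allowed.
Allowed pairs: 3 of 6.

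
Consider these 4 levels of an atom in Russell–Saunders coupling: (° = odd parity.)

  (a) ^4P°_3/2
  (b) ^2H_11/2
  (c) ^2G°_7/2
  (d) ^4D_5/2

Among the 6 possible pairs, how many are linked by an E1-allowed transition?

1

(a)–(b): forbidden (ΔS, ΔL, ΔJ).
(a)–(c): forbidden (parity, ΔS, ΔL, ΔJ).
(a)–(d): allowed.
(b)–(c): forbidden (ΔJ).
(b)–(d): forbidden (parity, ΔS, ΔL, ΔJ).
(c)–(d): forbidden (ΔS, ΔL).
Allowed pairs: 1 of 6.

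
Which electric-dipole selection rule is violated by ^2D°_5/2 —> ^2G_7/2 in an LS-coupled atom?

the ΔL = 0, ±1 rule

Initial level: S=1/2, L=2, J=5/2, parity odd. Final level: S=1/2, L=4, J=7/2, parity even.
Parity must change: odd → even — satisfied.
ΔS = 0: S: 1/2 → 1/2 — satisfied.
ΔL = 0, ±1 (not L=0↔0): L: 2 → 4, ΔL = +2 — violated.
ΔJ = 0, ±1 (not J=0↔0): J: 5/2 → 7/2, ΔJ = +1 — satisfied.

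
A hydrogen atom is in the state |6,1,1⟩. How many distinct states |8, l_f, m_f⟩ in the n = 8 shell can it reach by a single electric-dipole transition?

4

E1 requires Δl = ±1, so l_f ∈ {0, 2}; with 0 ≤ l_f ≤ n_f−1 = 7, the allowed l_f values are {0, 2}.
For l_f = 0: m_f ∈ {m_i−1, m_i, m_i+1} ∩ [−0, 0] = {0} → 1 state.
For l_f = 2: m_f ∈ {m_i−1, m_i, m_i+1} ∩ [−2, 2] = {0, 1, 2} → 3 states.
Total: 4.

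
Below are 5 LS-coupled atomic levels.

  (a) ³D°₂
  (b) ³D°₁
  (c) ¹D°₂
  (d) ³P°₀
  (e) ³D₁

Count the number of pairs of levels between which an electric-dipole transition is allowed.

3

(a)–(b): forbidden (parity).
(a)–(c): forbidden (parity, ΔS).
(a)–(d): forbidden (parity, ΔJ).
(a)–(e): allowed.
(b)–(c): forbidden (parity, ΔS).
(b)–(d): forbidden (parity).
(b)–(e): allowed.
(c)–(d): forbidden (parity, ΔS, ΔJ).
(c)–(e): forbidden (ΔS).
(d)–(e): allowed.
Allowed pairs: 3 of 10.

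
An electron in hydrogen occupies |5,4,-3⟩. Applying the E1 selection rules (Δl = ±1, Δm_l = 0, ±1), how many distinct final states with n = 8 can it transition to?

E1 requires Δl = ±1, so l_f ∈ {3, 5}; with 0 ≤ l_f ≤ n_f−1 = 7, the allowed l_f values are {3, 5}.
For l_f = 3: m_f ∈ {m_i−1, m_i, m_i+1} ∩ [−3, 3] = {-3, -2} → 2 states.
For l_f = 5: m_f ∈ {m_i−1, m_i, m_i+1} ∩ [−5, 5] = {-4, -3, -2} → 3 states.
Total: 5.

5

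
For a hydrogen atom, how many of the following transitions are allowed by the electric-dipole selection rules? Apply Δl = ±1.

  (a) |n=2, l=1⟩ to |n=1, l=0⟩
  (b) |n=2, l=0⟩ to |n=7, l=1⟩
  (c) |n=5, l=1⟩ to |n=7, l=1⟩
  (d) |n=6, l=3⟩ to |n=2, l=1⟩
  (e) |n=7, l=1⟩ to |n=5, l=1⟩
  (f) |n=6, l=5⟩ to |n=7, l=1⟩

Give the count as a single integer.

(a) allowed
(b) allowed
(c) forbidden — Δl = +0 (E1 requires Δl = ±1)
(d) forbidden — Δl = -2 (E1 requires Δl = ±1)
(e) forbidden — Δl = +0 (E1 requires Δl = ±1)
(f) forbidden — Δl = -4 (E1 requires Δl = ±1)
Total allowed: 2 of 6.

2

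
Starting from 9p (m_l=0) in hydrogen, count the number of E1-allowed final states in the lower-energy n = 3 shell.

E1 requires Δl = ±1, so l_f ∈ {0, 2}; with 0 ≤ l_f ≤ n_f−1 = 2, the allowed l_f values are {0, 2}.
For l_f = 0: m_f ∈ {m_i−1, m_i, m_i+1} ∩ [−0, 0] = {0} → 1 state.
For l_f = 2: m_f ∈ {m_i−1, m_i, m_i+1} ∩ [−2, 2] = {-1, 0, 1} → 3 states.
Total: 4.

4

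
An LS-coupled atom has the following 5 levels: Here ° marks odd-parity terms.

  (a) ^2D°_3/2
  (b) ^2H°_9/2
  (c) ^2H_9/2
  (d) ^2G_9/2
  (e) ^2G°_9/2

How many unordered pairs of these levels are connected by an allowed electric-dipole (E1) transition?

4

(a)–(b): forbidden (parity, ΔL, ΔJ).
(a)–(c): forbidden (ΔL, ΔJ).
(a)–(d): forbidden (ΔL, ΔJ).
(a)–(e): forbidden (parity, ΔL, ΔJ).
(b)–(c): allowed.
(b)–(d): allowed.
(b)–(e): forbidden (parity).
(c)–(d): forbidden (parity).
(c)–(e): allowed.
(d)–(e): allowed.
Allowed pairs: 4 of 10.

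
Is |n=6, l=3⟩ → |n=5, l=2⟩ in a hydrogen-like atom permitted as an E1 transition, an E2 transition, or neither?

E1

Δl = 2 − 3 = -1; l_i + l_f = 5.
E1 (Δl = ±1): satisfied.
E2 (Δl = 0,±2, l_i+l_f ≥ 2): not satisfied.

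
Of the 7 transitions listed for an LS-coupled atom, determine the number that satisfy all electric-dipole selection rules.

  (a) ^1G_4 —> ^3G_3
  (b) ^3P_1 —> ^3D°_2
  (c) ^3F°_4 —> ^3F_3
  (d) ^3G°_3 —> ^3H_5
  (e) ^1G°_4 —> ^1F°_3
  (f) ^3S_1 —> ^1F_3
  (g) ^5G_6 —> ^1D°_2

2

(a) forbidden (parity, ΔS fail)
(b) allowed
(c) allowed
(d) forbidden (ΔJ fails)
(e) forbidden (parity fails)
(f) forbidden (parity, ΔS, ΔL, ΔJ fail)
(g) forbidden (ΔS, ΔL, ΔJ fail)
Total allowed: 2 of 7.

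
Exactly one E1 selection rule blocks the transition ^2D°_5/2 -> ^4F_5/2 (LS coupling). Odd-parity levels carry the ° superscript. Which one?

Initial level: S=1/2, L=2, J=5/2, parity odd. Final level: S=3/2, L=3, J=5/2, parity even.
Parity must change: odd → even — ok.
ΔS = 0: S: 1/2 → 3/2 — fails.
ΔL = 0, ±1 (not L=0↔0): L: 2 → 3, ΔL = +1 — ok.
ΔJ = 0, ±1 (not J=0↔0): J: 5/2 → 5/2, ΔJ = +0 — ok.

the ΔS = 0 rule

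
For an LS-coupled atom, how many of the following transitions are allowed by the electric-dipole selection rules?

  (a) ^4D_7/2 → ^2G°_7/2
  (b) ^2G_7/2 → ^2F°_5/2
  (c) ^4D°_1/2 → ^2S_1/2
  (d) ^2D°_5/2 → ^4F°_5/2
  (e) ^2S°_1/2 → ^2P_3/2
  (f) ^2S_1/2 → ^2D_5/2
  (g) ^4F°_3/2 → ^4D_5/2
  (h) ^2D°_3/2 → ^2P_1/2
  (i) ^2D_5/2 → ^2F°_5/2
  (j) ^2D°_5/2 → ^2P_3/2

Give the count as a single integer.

6

(a) forbidden (ΔS, ΔL fail)
(b) allowed
(c) forbidden (ΔS, ΔL fail)
(d) forbidden (parity, ΔS fail)
(e) allowed
(f) forbidden (parity, ΔL, ΔJ fail)
(g) allowed
(h) allowed
(i) allowed
(j) allowed
Total allowed: 6 of 10.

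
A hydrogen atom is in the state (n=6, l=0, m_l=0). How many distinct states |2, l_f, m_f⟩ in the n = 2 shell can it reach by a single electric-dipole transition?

E1 requires Δl = ±1, so l_f ∈ {-1, 1}; with 0 ≤ l_f ≤ n_f−1 = 1, the allowed l_f values are {1}.
For l_f = 1: m_f ∈ {m_i−1, m_i, m_i+1} ∩ [−1, 1] = {-1, 0, 1} → 3 states.
Total: 3.

3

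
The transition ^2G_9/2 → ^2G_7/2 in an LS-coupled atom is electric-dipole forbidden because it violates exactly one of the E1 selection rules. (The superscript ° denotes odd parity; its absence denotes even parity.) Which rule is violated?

parity

Parity must change: even → even — fails.
ΔL = 0, ±1 (not L=0↔0): L: 4 → 4, ΔL = +0 — passes.
ΔJ = 0, ±1 (not J=0↔0): J: 9/2 → 7/2, ΔJ = -1 — passes.
ΔS = 0: S: 1/2 → 1/2 — passes.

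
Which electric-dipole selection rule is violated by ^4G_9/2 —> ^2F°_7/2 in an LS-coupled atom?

the ΔS = 0 rule

Reading off the term symbols: S 3/2→1/2, L 4→3, J 9/2→7/2, parity even→odd.
Parity must change: even → odd — ok.
ΔS = 0: S: 3/2 → 1/2 — fails.
ΔL = 0, ±1 (not L=0↔0): L: 4 → 3, ΔL = -1 — ok.
ΔJ = 0, ±1 (not J=0↔0): J: 9/2 → 7/2, ΔJ = -1 — ok.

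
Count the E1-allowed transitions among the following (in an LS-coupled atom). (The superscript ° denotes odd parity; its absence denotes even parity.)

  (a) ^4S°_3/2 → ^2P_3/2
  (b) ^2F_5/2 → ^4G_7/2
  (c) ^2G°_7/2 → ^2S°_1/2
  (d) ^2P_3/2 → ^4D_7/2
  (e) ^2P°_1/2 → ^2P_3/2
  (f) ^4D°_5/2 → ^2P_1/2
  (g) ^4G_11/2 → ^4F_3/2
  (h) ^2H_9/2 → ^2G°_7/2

2

(a) forbidden (ΔS fails)
(b) forbidden (parity, ΔS fail)
(c) forbidden (parity, ΔL, ΔJ fail)
(d) forbidden (parity, ΔS, ΔJ fail)
(e) allowed
(f) forbidden (ΔS, ΔJ fail)
(g) forbidden (parity, ΔJ fail)
(h) allowed
Total allowed: 2 of 8.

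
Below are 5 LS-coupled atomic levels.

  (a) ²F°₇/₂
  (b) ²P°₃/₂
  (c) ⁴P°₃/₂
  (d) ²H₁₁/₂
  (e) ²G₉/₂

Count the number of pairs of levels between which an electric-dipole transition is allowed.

(a)–(b): forbidden (parity, ΔL, ΔJ).
(a)–(c): forbidden (parity, ΔS, ΔL, ΔJ).
(a)–(d): forbidden (ΔL, ΔJ).
(a)–(e): allowed.
(b)–(c): forbidden (parity, ΔS).
(b)–(d): forbidden (ΔL, ΔJ).
(b)–(e): forbidden (ΔL, ΔJ).
(c)–(d): forbidden (ΔS, ΔL, ΔJ).
(c)–(e): forbidden (ΔS, ΔL, ΔJ).
(d)–(e): forbidden (parity).
Allowed pairs: 1 of 10.

1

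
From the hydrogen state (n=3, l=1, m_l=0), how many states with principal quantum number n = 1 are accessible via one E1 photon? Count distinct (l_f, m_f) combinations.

E1 requires Δl = ±1, so l_f ∈ {0, 2}; with 0 ≤ l_f ≤ n_f−1 = 0, the allowed l_f values are {0}.
For l_f = 0: m_f ∈ {m_i−1, m_i, m_i+1} ∩ [−0, 0] = {0} → 1 state.
Total: 1.

1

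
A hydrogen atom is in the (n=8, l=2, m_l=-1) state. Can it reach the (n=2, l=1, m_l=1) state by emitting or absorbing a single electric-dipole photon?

forbidden

Δl = 1 − 2 = -1; the E1 rule Δl = ±1 is ✓.
m_l: -1 → 1 (Δm_l = +2). |Δm_l| ≤ 1 ✗.
The transition is electric-dipole forbidden.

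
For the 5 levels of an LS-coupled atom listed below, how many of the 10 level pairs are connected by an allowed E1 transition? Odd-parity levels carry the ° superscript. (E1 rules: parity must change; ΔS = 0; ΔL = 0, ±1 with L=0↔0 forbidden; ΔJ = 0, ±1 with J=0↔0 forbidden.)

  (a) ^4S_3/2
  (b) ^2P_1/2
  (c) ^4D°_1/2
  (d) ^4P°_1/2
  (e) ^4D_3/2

3

(a)–(b): forbidden (parity, ΔS).
(a)–(c): forbidden (ΔL).
(a)–(d): allowed.
(a)–(e): forbidden (parity, ΔL).
(b)–(c): forbidden (ΔS).
(b)–(d): forbidden (ΔS).
(b)–(e): forbidden (parity, ΔS).
(c)–(d): forbidden (parity).
(c)–(e): allowed.
(d)–(e): allowed.
Allowed pairs: 3 of 10.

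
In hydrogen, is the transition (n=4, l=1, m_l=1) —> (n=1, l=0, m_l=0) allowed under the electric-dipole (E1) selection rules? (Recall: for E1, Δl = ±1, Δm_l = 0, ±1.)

allowed

Δl = 0 − 1 = -1; the E1 rule Δl = ±1 is ok.
Δm_l = 0 − (1) = -1. E1 requires Δm_l = 0, ±1: ok.
All E1 selection rules are satisfied.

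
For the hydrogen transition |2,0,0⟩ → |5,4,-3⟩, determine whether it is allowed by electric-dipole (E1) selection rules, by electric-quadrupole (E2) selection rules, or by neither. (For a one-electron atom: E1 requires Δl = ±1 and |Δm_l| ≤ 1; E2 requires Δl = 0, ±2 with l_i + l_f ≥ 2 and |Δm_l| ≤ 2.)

Δl = 4 − 0 = +4; l_i + l_f = 4.
Δm_l = -3.
E1 (Δl = ±1, |Δm_l| ≤ 1): not satisfied.
E2 (Δl = 0,±2, l_i+l_f ≥ 2, |Δm_l| ≤ 2): not satisfied.

neither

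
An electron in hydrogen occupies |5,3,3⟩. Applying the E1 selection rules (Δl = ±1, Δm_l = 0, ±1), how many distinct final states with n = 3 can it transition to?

E1 requires Δl = ±1, so l_f ∈ {2, 4}; with 0 ≤ l_f ≤ n_f−1 = 2, the allowed l_f values are {2}.
For l_f = 2: m_f ∈ {m_i−1, m_i, m_i+1} ∩ [−2, 2] = {2} → 1 state.
Total: 1.

1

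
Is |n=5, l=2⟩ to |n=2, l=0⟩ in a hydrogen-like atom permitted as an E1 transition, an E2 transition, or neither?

E2

Δl = 0 − 2 = -2; l_i + l_f = 2.
E1 (Δl = ±1): not satisfied.
E2 (Δl = 0,±2, l_i+l_f ≥ 2): satisfied.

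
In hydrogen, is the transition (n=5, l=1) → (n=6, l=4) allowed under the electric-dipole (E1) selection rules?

forbidden

Δl = 4 − 1 = +3; the E1 rule Δl = ±1 is violated.
The transition is electric-dipole forbidden.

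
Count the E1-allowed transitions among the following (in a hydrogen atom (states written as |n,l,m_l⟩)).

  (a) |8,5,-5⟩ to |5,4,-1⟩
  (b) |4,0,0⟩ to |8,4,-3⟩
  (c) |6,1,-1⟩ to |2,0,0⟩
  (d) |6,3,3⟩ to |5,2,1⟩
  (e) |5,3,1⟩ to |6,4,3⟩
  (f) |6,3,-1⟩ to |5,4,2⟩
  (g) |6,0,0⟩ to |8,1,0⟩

(a) forbidden — Δm_l = +4 (E1 requires Δm_l = 0, ±1)
(b) forbidden — Δl = +4 (E1 requires Δl = ±1); Δm_l = -3 (E1 requires Δm_l = 0, ±1)
(c) allowed
(d) forbidden — Δm_l = -2 (E1 requires Δm_l = 0, ±1)
(e) forbidden — Δm_l = +2 (E1 requires Δm_l = 0, ±1)
(f) forbidden — Δm_l = +3 (E1 requires Δm_l = 0, ±1)
(g) allowed
Total allowed: 2 of 7.

2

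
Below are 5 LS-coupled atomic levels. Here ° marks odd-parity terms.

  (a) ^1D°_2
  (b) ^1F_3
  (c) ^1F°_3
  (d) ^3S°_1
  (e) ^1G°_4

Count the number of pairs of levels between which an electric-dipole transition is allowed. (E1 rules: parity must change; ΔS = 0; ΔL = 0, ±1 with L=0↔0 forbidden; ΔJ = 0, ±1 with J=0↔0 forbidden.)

(a)–(b): allowed.
(a)–(c): forbidden (parity).
(a)–(d): forbidden (parity, ΔS, ΔL).
(a)–(e): forbidden (parity, ΔL, ΔJ).
(b)–(c): allowed.
(b)–(d): forbidden (ΔS, ΔL, ΔJ).
(b)–(e): allowed.
(c)–(d): forbidden (parity, ΔS, ΔL, ΔJ).
(c)–(e): forbidden (parity).
(d)–(e): forbidden (parity, ΔS, ΔL, ΔJ).
Allowed pairs: 3 of 10.

3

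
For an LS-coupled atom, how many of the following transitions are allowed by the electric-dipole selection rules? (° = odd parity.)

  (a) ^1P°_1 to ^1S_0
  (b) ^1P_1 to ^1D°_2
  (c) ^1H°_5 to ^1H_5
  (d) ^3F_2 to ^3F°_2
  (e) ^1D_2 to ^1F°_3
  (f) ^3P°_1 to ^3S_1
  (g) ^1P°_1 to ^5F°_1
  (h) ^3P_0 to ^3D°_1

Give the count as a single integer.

7

(a) allowed
(b) allowed
(c) allowed
(d) allowed
(e) allowed
(f) allowed
(g) forbidden (parity, ΔS, ΔL fail)
(h) allowed
Total allowed: 7 of 8.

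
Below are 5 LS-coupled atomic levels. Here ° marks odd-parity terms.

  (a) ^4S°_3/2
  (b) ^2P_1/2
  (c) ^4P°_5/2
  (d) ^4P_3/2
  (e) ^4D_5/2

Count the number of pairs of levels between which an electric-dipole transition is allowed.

3

(a)–(b): forbidden (ΔS).
(a)–(c): forbidden (parity).
(a)–(d): allowed.
(a)–(e): forbidden (ΔL).
(b)–(c): forbidden (ΔS, ΔJ).
(b)–(d): forbidden (parity, ΔS).
(b)–(e): forbidden (parity, ΔS, ΔJ).
(c)–(d): allowed.
(c)–(e): allowed.
(d)–(e): forbidden (parity).
Allowed pairs: 3 of 10.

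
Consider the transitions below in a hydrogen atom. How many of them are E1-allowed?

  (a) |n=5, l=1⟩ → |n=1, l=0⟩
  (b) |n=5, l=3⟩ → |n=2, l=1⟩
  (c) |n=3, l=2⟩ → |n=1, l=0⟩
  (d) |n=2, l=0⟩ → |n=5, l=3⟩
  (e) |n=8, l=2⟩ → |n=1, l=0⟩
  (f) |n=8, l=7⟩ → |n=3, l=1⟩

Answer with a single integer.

1

(a) allowed
(b) forbidden — Δl = -2 (E1 requires Δl = ±1)
(c) forbidden — Δl = -2 (E1 requires Δl = ±1)
(d) forbidden — Δl = +3 (E1 requires Δl = ±1)
(e) forbidden — Δl = -2 (E1 requires Δl = ±1)
(f) forbidden — Δl = -6 (E1 requires Δl = ±1)
Total allowed: 1 of 6.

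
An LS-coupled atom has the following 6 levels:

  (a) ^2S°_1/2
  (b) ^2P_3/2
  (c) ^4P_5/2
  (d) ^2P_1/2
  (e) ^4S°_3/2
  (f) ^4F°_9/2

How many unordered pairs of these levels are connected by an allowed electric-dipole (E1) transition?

(a)–(b): allowed.
(a)–(c): forbidden (ΔS, ΔJ).
(a)–(d): allowed.
(a)–(e): forbidden (parity, ΔS, ΔL).
(a)–(f): forbidden (parity, ΔS, ΔL, ΔJ).
(b)–(c): forbidden (parity, ΔS).
(b)–(d): forbidden (parity).
(b)–(e): forbidden (ΔS).
(b)–(f): forbidden (ΔS, ΔL, ΔJ).
(c)–(d): forbidden (parity, ΔS, ΔJ).
(c)–(e): allowed.
(c)–(f): forbidden (ΔL, ΔJ).
(d)–(e): forbidden (ΔS).
(d)–(f): forbidden (ΔS, ΔL, ΔJ).
(e)–(f): forbidden (parity, ΔL, ΔJ).
Allowed pairs: 3 of 15.

3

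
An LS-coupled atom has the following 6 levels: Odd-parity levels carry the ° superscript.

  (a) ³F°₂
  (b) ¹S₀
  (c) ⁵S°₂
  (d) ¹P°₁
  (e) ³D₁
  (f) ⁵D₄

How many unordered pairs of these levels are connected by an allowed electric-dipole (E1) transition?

2

(a)–(b): forbidden (ΔS, ΔL, ΔJ).
(a)–(c): forbidden (parity, ΔS, ΔL).
(a)–(d): forbidden (parity, ΔS, ΔL).
(a)–(e): allowed.
(a)–(f): forbidden (ΔS, ΔJ).
(b)–(c): forbidden (ΔS, ΔL, ΔJ).
(b)–(d): allowed.
(b)–(e): forbidden (parity, ΔS, ΔL).
(b)–(f): forbidden (parity, ΔS, ΔL, ΔJ).
(c)–(d): forbidden (parity, ΔS).
(c)–(e): forbidden (ΔS, ΔL).
(c)–(f): forbidden (ΔL, ΔJ).
(d)–(e): forbidden (ΔS).
(d)–(f): forbidden (ΔS, ΔJ).
(e)–(f): forbidden (parity, ΔS, ΔJ).
Allowed pairs: 2 of 15.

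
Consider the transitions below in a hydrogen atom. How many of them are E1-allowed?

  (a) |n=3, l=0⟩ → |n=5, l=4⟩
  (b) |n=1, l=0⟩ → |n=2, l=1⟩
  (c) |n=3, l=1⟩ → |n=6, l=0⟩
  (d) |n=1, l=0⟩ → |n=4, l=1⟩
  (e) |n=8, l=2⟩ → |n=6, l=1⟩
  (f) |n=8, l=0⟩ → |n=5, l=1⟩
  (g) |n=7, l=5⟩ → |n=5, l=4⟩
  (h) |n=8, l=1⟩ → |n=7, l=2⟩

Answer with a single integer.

(a) forbidden — Δl = +4 (E1 requires Δl = ±1)
(b) allowed
(c) allowed
(d) allowed
(e) allowed
(f) allowed
(g) allowed
(h) allowed
Total allowed: 7 of 8.

7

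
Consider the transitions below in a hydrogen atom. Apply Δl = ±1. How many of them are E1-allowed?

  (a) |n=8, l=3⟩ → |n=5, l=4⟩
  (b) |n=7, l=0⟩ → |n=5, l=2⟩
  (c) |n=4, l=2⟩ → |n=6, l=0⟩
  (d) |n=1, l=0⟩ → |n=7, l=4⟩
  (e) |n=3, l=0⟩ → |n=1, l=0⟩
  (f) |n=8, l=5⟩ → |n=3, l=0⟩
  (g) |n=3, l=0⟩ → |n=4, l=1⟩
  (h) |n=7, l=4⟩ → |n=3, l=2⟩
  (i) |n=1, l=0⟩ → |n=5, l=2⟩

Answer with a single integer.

(a) allowed
(b) forbidden — Δl = +2 (E1 requires Δl = ±1)
(c) forbidden — Δl = -2 (E1 requires Δl = ±1)
(d) forbidden — Δl = +4 (E1 requires Δl = ±1)
(e) forbidden — Δl = +0 (E1 requires Δl = ±1)
(f) forbidden — Δl = -5 (E1 requires Δl = ±1)
(g) allowed
(h) forbidden — Δl = -2 (E1 requires Δl = ±1)
(i) forbidden — Δl = +2 (E1 requires Δl = ±1)
Total allowed: 2 of 9.

2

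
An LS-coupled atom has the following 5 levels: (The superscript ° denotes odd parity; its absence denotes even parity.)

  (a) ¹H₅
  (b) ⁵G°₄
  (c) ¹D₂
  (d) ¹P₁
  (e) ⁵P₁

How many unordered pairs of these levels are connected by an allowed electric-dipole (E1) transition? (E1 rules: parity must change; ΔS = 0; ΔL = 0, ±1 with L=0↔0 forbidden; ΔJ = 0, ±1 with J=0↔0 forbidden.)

(a)–(b): forbidden (ΔS).
(a)–(c): forbidden (parity, ΔL, ΔJ).
(a)–(d): forbidden (parity, ΔL, ΔJ).
(a)–(e): forbidden (parity, ΔS, ΔL, ΔJ).
(b)–(c): forbidden (ΔS, ΔL, ΔJ).
(b)–(d): forbidden (ΔS, ΔL, ΔJ).
(b)–(e): forbidden (ΔL, ΔJ).
(c)–(d): forbidden (parity).
(c)–(e): forbidden (parity, ΔS).
(d)–(e): forbidden (parity, ΔS).
Allowed pairs: 0 of 10.

0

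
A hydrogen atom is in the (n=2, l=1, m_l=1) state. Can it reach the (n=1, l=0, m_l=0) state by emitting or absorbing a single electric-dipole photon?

l: 1 → 0 (Δl = -1). Δl = ±1 ok.
Δm_l = 0 − (1) = -1. E1 requires Δm_l = 0, ±1: ok.
All E1 selection rules are satisfied.

allowed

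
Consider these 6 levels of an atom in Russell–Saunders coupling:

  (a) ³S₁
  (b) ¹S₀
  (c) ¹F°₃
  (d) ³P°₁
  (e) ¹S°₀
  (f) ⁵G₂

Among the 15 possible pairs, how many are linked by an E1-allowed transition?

(a)–(b): forbidden (parity, ΔS, ΔL).
(a)–(c): forbidden (ΔS, ΔL, ΔJ).
(a)–(d): allowed.
(a)–(e): forbidden (ΔS, ΔL).
(a)–(f): forbidden (parity, ΔS, ΔL).
(b)–(c): forbidden (ΔL, ΔJ).
(b)–(d): forbidden (ΔS).
(b)–(e): forbidden (ΔL, ΔJ).
(b)–(f): forbidden (parity, ΔS, ΔL, ΔJ).
(c)–(d): forbidden (parity, ΔS, ΔL, ΔJ).
(c)–(e): forbidden (parity, ΔL, ΔJ).
(c)–(f): forbidden (ΔS).
(d)–(e): forbidden (parity, ΔS).
(d)–(f): forbidden (ΔS, ΔL).
(e)–(f): forbidden (ΔS, ΔL, ΔJ).
Allowed pairs: 1 of 15.

1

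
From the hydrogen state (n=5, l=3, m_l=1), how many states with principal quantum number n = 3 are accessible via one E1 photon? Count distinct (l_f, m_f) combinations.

E1 requires Δl = ±1, so l_f ∈ {2, 4}; with 0 ≤ l_f ≤ n_f−1 = 2, the allowed l_f values are {2}.
For l_f = 2: m_f ∈ {m_i−1, m_i, m_i+1} ∩ [−2, 2] = {0, 1, 2} → 3 states.
Total: 3.

3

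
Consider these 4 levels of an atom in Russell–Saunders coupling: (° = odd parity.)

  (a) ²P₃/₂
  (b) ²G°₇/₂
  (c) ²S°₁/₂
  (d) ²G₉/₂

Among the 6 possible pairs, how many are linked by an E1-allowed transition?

2

(a)–(b): forbidden (ΔL, ΔJ).
(a)–(c): allowed.
(a)–(d): forbidden (parity, ΔL, ΔJ).
(b)–(c): forbidden (parity, ΔL, ΔJ).
(b)–(d): allowed.
(c)–(d): forbidden (ΔL, ΔJ).
Allowed pairs: 2 of 6.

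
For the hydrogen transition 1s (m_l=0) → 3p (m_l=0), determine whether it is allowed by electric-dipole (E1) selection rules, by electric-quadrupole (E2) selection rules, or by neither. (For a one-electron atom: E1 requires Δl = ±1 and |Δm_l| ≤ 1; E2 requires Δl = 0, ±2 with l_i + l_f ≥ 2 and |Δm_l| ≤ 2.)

E1

Δl = 1 − 0 = +1; l_i + l_f = 1.
Δm_l = +0.
E1 (Δl = ±1, |Δm_l| ≤ 1): satisfied.
E2 (Δl = 0,±2, l_i+l_f ≥ 2, |Δm_l| ≤ 2): not satisfied.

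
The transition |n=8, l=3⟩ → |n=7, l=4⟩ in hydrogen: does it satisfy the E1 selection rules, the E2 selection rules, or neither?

Δl = 4 − 3 = +1; l_i + l_f = 7.
E1 (Δl = ±1): satisfied.
E2 (Δl = 0,±2, l_i+l_f ≥ 2): not satisfied.

E1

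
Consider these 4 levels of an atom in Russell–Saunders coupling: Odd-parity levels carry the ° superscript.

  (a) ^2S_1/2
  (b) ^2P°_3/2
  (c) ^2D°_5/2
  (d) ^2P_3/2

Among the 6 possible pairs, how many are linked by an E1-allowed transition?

3

(a)–(b): allowed.
(a)–(c): forbidden (ΔL, ΔJ).
(a)–(d): forbidden (parity).
(b)–(c): forbidden (parity).
(b)–(d): allowed.
(c)–(d): allowed.
Allowed pairs: 3 of 6.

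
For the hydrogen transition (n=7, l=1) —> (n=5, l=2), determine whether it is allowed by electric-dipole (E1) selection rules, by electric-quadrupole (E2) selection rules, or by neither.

Δl = 2 − 1 = +1; l_i + l_f = 3.
E1 (Δl = ±1): satisfied.
E2 (Δl = 0,±2, l_i+l_f ≥ 2): not satisfied.

E1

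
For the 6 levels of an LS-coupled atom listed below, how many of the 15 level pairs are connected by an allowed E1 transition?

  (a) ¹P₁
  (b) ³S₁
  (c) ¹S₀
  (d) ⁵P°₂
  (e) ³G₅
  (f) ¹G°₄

0

(a)–(b): forbidden (parity, ΔS).
(a)–(c): forbidden (parity).
(a)–(d): forbidden (ΔS).
(a)–(e): forbidden (parity, ΔS, ΔL, ΔJ).
(a)–(f): forbidden (ΔL, ΔJ).
(b)–(c): forbidden (parity, ΔS, ΔL).
(b)–(d): forbidden (ΔS).
(b)–(e): forbidden (parity, ΔL, ΔJ).
(b)–(f): forbidden (ΔS, ΔL, ΔJ).
(c)–(d): forbidden (ΔS, ΔJ).
(c)–(e): forbidden (parity, ΔS, ΔL, ΔJ).
(c)–(f): forbidden (ΔL, ΔJ).
(d)–(e): forbidden (ΔS, ΔL, ΔJ).
(d)–(f): forbidden (parity, ΔS, ΔL, ΔJ).
(e)–(f): forbidden (ΔS).
Allowed pairs: 0 of 15.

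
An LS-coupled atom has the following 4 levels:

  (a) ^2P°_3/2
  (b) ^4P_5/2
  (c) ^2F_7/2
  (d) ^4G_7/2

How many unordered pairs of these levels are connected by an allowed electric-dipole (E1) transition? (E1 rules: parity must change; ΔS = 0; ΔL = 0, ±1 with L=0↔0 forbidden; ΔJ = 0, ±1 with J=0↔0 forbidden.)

(a)–(b): forbidden (ΔS).
(a)–(c): forbidden (ΔL, ΔJ).
(a)–(d): forbidden (ΔS, ΔL, ΔJ).
(b)–(c): forbidden (parity, ΔS, ΔL).
(b)–(d): forbidden (parity, ΔL).
(c)–(d): forbidden (parity, ΔS).
Allowed pairs: 0 of 6.

0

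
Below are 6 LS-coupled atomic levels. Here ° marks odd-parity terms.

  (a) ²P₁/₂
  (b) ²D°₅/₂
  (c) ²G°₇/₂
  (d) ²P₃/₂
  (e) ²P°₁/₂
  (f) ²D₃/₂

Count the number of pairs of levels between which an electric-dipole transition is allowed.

5

(a)–(b): forbidden (ΔJ).
(a)–(c): forbidden (ΔL, ΔJ).
(a)–(d): forbidden (parity).
(a)–(e): allowed.
(a)–(f): forbidden (parity).
(b)–(c): forbidden (parity, ΔL).
(b)–(d): allowed.
(b)–(e): forbidden (parity, ΔJ).
(b)–(f): allowed.
(c)–(d): forbidden (ΔL, ΔJ).
(c)–(e): forbidden (parity, ΔL, ΔJ).
(c)–(f): forbidden (ΔL, ΔJ).
(d)–(e): allowed.
(d)–(f): forbidden (parity).
(e)–(f): allowed.
Allowed pairs: 5 of 15.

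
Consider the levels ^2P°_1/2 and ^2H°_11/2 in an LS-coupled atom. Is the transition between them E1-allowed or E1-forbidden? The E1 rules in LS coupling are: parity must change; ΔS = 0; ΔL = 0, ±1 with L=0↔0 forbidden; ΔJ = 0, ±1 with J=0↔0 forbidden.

Initial level: S=1/2, L=1, J=1/2, parity odd. Final level: S=1/2, L=5, J=11/2, parity odd.
Parity must change: odd → odd — ✗.
ΔS = 0: S: 1/2 → 1/2 — ✓.
ΔJ = 0, ±1 (not J=0↔0): J: 1/2 → 11/2, ΔJ = +5 — ✗.
ΔL = 0, ±1 (not L=0↔0): L: 1 → 5, ΔL = +4 — ✗.
Rule(s) violated: parity, ΔL, ΔJ.

forbidden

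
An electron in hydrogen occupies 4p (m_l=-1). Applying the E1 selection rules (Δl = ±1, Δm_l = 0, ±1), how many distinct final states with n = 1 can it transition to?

E1 requires Δl = ±1, so l_f ∈ {0, 2}; with 0 ≤ l_f ≤ n_f−1 = 0, the allowed l_f values are {0}.
For l_f = 0: m_f ∈ {m_i−1, m_i, m_i+1} ∩ [−0, 0] = {0} → 1 state.
Total: 1.

1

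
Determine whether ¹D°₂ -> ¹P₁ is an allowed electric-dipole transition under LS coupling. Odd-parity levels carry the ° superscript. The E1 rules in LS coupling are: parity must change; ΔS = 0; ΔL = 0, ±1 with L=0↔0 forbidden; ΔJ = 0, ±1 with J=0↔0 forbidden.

allowed

ΔJ = 0, ±1 (not J=0↔0): J: 2 → 1, ΔJ = -1 — ✓.
Parity must change: odd → even — ✓.
ΔL = 0, ±1 (not L=0↔0): L: 2 → 1, ΔL = -1 — ✓.
ΔS = 0: S: 0 → 0 — ✓.
All four E1 rules are satisfied.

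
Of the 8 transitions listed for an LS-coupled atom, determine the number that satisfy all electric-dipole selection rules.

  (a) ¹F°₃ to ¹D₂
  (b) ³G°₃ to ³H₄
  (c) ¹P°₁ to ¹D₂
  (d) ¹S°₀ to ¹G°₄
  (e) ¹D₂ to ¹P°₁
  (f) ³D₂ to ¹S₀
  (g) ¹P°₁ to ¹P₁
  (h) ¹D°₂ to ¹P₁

6

(a) allowed
(b) allowed
(c) allowed
(d) forbidden (parity, ΔL, ΔJ fail)
(e) allowed
(f) forbidden (parity, ΔS, ΔL, ΔJ fail)
(g) allowed
(h) allowed
Total allowed: 6 of 8.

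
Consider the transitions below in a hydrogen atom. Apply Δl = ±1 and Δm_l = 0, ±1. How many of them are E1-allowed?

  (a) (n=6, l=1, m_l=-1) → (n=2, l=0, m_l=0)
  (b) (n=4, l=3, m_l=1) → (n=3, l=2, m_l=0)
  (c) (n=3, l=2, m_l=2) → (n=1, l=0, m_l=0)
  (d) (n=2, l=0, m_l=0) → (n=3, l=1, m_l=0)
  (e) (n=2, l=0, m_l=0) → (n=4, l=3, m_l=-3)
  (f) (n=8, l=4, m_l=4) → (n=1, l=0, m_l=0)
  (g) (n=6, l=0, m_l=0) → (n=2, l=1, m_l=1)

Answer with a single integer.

(a) allowed
(b) allowed
(c) forbidden — Δl = -2 (E1 requires Δl = ±1); Δm_l = -2 (E1 requires Δm_l = 0, ±1)
(d) allowed
(e) forbidden — Δl = +3 (E1 requires Δl = ±1); Δm_l = -3 (E1 requires Δm_l = 0, ±1)
(f) forbidden — Δl = -4 (E1 requires Δl = ±1); Δm_l = -4 (E1 requires Δm_l = 0, ±1)
(g) allowed
Total allowed: 4 of 7.

4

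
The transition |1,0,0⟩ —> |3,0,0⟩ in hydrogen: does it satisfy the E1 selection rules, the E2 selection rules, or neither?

neither

Δl = 0 − 0 = +0; l_i + l_f = 0.
Δm_l = +0.
E1 (Δl = ±1, |Δm_l| ≤ 1): not satisfied.
E2 (Δl = 0,±2, l_i+l_f ≥ 2, |Δm_l| ≤ 2): not satisfied.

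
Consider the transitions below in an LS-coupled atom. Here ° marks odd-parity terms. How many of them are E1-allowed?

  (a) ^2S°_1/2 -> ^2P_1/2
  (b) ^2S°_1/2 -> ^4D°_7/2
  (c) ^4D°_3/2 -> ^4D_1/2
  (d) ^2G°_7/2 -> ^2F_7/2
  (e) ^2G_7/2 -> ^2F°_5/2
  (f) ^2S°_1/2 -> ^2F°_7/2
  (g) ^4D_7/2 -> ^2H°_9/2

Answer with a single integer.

4

(a) allowed
(b) forbidden (parity, ΔS, ΔL, ΔJ fail)
(c) allowed
(d) allowed
(e) allowed
(f) forbidden (parity, ΔL, ΔJ fail)
(g) forbidden (ΔS, ΔL fail)
Total allowed: 4 of 7.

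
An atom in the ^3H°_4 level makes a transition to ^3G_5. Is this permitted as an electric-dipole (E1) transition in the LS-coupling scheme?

allowed

Reading off the term symbols: S 1→1, L 5→4, J 4→5, parity odd→even.
ΔL = 0, ±1 (not L=0↔0): L: 5 → 4, ΔL = -1 — ok.
ΔS = 0: S: 1 → 1 — ok.
Parity must change: odd → even — ok.
ΔJ = 0, ±1 (not J=0↔0): J: 4 → 5, ΔJ = +1 — ok.
All four E1 rules are satisfied.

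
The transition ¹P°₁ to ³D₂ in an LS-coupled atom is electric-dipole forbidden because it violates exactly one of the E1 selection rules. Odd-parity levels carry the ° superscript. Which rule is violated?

the ΔS = 0 rule

Parity must change: odd → even — satisfied.
ΔS = 0: S: 0 → 1 — violated.
ΔL = 0, ±1 (not L=0↔0): L: 1 → 2, ΔL = +1 — satisfied.
ΔJ = 0, ±1 (not J=0↔0): J: 1 → 2, ΔJ = +1 — satisfied.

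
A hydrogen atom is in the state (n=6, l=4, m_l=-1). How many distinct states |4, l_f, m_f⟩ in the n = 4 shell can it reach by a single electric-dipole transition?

E1 requires Δl = ±1, so l_f ∈ {3, 5}; with 0 ≤ l_f ≤ n_f−1 = 3, the allowed l_f values are {3}.
For l_f = 3: m_f ∈ {m_i−1, m_i, m_i+1} ∩ [−3, 3] = {-2, -1, 0} → 3 states.
Total: 3.

3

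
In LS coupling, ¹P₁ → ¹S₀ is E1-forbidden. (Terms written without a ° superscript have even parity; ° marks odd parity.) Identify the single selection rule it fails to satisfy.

parity

ΔJ = 0, ±1 (not J=0↔0): J: 1 → 0, ΔJ = -1 — satisfied.
ΔL = 0, ±1 (not L=0↔0): L: 1 → 0, ΔL = -1 — satisfied.
Parity must change: even → even — violated.
ΔS = 0: S: 0 → 0 — satisfied.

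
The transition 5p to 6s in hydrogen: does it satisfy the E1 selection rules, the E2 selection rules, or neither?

Δl = 0 − 1 = -1; l_i + l_f = 1.
E1 (Δl = ±1): satisfied.
E2 (Δl = 0,±2, l_i+l_f ≥ 2): not satisfied.

E1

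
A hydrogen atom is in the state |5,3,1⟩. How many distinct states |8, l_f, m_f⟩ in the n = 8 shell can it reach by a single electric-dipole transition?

6

E1 requires Δl = ±1, so l_f ∈ {2, 4}; with 0 ≤ l_f ≤ n_f−1 = 7, the allowed l_f values are {2, 4}.
For l_f = 2: m_f ∈ {m_i−1, m_i, m_i+1} ∩ [−2, 2] = {0, 1, 2} → 3 states.
For l_f = 4: m_f ∈ {m_i−1, m_i, m_i+1} ∩ [−4, 4] = {0, 1, 2} → 3 states.
Total: 6.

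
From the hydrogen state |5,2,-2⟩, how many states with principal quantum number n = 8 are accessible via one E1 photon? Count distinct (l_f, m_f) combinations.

4

E1 requires Δl = ±1, so l_f ∈ {1, 3}; with 0 ≤ l_f ≤ n_f−1 = 7, the allowed l_f values are {1, 3}.
For l_f = 1: m_f ∈ {m_i−1, m_i, m_i+1} ∩ [−1, 1] = {-1} → 1 state.
For l_f = 3: m_f ∈ {m_i−1, m_i, m_i+1} ∩ [−3, 3] = {-3, -2, -1} → 3 states.
Total: 4.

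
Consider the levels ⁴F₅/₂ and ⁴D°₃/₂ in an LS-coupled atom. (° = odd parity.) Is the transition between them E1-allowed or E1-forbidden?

allowed

ΔJ = 0, ±1 (not J=0↔0): J: 5/2 → 3/2, ΔJ = -1 — passes.
ΔS = 0: S: 3/2 → 3/2 — passes.
Parity must change: even → odd — passes.
ΔL = 0, ±1 (not L=0↔0): L: 3 → 2, ΔL = -1 — passes.
All four E1 rules are satisfied.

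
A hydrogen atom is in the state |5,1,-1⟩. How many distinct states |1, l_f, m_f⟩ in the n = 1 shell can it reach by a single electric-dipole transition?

1

E1 requires Δl = ±1, so l_f ∈ {0, 2}; with 0 ≤ l_f ≤ n_f−1 = 0, the allowed l_f values are {0}.
For l_f = 0: m_f ∈ {m_i−1, m_i, m_i+1} ∩ [−0, 0] = {0} → 1 state.
Total: 1.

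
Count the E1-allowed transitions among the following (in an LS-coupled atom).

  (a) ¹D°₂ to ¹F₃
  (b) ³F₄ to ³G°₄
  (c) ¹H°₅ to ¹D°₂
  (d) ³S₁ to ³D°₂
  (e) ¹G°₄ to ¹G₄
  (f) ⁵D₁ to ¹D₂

3

(a) allowed
(b) allowed
(c) forbidden (parity, ΔL, ΔJ fail)
(d) forbidden (ΔL fails)
(e) allowed
(f) forbidden (parity, ΔS fail)
Total allowed: 3 of 6.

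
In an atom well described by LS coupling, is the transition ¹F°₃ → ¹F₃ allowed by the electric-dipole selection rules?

Initial level: S=0, L=3, J=3, parity odd. Final level: S=0, L=3, J=3, parity even.
Parity must change: odd → even — passes.
ΔJ = 0, ±1 (not J=0↔0): J: 3 → 3, ΔJ = +0 — passes.
ΔS = 0: S: 0 → 0 — passes.
ΔL = 0, ±1 (not L=0↔0): L: 3 → 3, ΔL = +0 — passes.
All four E1 rules are satisfied.

allowed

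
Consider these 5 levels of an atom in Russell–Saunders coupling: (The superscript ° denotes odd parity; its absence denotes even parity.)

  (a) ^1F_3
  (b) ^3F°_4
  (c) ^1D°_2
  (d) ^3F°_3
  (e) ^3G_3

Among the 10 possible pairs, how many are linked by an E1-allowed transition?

(a)–(b): forbidden (ΔS).
(a)–(c): allowed.
(a)–(d): forbidden (ΔS).
(a)–(e): forbidden (parity, ΔS).
(b)–(c): forbidden (parity, ΔS, ΔJ).
(b)–(d): forbidden (parity).
(b)–(e): allowed.
(c)–(d): forbidden (parity, ΔS).
(c)–(e): forbidden (ΔS, ΔL).
(d)–(e): allowed.
Allowed pairs: 3 of 10.

3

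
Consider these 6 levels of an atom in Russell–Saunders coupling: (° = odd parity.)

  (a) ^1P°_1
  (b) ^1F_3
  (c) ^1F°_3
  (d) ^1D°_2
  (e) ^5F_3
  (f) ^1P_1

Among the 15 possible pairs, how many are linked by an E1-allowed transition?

(a)–(b): forbidden (ΔL, ΔJ).
(a)–(c): forbidden (parity, ΔL, ΔJ).
(a)–(d): forbidden (parity).
(a)–(e): forbidden (ΔS, ΔL, ΔJ).
(a)–(f): allowed.
(b)–(c): allowed.
(b)–(d): allowed.
(b)–(e): forbidden (parity, ΔS).
(b)–(f): forbidden (parity, ΔL, ΔJ).
(c)–(d): forbidden (parity).
(c)–(e): forbidden (ΔS).
(c)–(f): forbidden (ΔL, ΔJ).
(d)–(e): forbidden (ΔS).
(d)–(f): allowed.
(e)–(f): forbidden (parity, ΔS, ΔL, ΔJ).
Allowed pairs: 4 of 15.

4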